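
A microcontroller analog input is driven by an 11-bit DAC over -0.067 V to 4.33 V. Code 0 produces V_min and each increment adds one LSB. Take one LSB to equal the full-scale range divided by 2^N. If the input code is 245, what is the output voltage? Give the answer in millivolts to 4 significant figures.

Range = 4.33 − (-0.067) = 4.397 V. LSB = 4.397 V / 2^11.
V_out = V_min + code × LSB = -0.067 V + 245 × 4.397 V / 2048
      = -0.067 + 0.526008 = 0.459008 V.

459.0 mV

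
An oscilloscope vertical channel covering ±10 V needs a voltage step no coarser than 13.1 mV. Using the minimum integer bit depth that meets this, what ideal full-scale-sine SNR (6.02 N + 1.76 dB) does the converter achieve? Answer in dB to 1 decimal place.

The full-scale span is 10 − (-10) = 20 V.
Need 2^N ≥ 20 V / 13.1 mV = 1527 → N_min = 11.
6.02(11) + 1.76 = 67.98 dB.

68.0 dB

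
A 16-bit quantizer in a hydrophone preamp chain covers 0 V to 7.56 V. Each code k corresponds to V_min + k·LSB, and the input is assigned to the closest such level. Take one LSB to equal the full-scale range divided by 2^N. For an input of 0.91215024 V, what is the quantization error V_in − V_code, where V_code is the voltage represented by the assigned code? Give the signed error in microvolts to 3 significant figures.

Range is 7.56 V. LSB = 7.56 V / 2^16 ≈ 115.4 µV.
(V_in − V_min)/LSB = (0.91215024 − (0)) × 65536/7.56 = 7907.2326 → nearest code k = 7907.
Reconstructed level: 0 + 7907 × 7.56/65536 V = 0.91212341309 V.
V_in − V_code = 0.91215024 − (0.91212341309) = +26.8 µV.

+26.8 µV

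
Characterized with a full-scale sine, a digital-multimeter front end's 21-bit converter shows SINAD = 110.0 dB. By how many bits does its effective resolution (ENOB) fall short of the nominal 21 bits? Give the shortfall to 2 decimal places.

3.02 bits

N_eff = (110.0 − 1.76)/6.02 = 17.9801 bits.
21 − 17.9801 = 3.02 bits below nominal.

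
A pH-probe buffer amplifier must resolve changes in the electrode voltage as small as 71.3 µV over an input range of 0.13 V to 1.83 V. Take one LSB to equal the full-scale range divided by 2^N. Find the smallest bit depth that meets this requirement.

The full-scale span is 1.83 − (0.13) = 1.7 V.
1.7 V / 71.3 µV = 23840. Since 2^14 = 16384 and 2^15 = 32768, N = 15.

15 bits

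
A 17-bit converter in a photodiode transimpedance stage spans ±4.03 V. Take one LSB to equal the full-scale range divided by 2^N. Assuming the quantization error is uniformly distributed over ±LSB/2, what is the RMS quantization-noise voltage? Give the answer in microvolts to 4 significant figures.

Full-scale range = 4.03 V − (-4.03 V) = 8.06 V.
Step size = 8.06/131072 V = 61.4929 µV.
V_rms = LSB/√12 = 61.4929 µV / √12 = 17.75 µV.

17.75 µV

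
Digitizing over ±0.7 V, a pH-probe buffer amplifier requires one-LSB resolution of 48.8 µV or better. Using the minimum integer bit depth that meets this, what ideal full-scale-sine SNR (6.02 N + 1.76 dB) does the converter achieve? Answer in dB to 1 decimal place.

92.1 dB

Full-scale range = 0.7 V − (-0.7 V) = 1.4 V.
Levels needed ≥ 1.4/48.8 µV = 28690. 2^15 = 32768 suffices, so N_min = 15.
SNR = 6.02 × 15 + 1.76 = 92.06 dB.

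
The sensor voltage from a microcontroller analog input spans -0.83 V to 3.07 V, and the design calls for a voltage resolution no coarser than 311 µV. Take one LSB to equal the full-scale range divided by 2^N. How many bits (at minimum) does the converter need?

14 bits

Span: 3.07 V − (-0.83 V) = 3.9 V.
Levels needed ≥ 3.9/311 µV = 12540. 2^14 = 16384 suffices, so N_min = 14.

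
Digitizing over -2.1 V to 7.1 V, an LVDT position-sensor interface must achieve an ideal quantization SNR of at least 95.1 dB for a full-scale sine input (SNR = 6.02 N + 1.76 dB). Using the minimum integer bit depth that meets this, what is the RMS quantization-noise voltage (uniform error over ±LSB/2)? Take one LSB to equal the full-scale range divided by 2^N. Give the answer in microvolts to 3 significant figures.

40.5 µV

The full-scale span is 7.1 − (-2.1) = 9.2 V.
Required N = ⌈(95.1 − 1.76)/6.02⌉ = ⌈15.505⌉ = 16.
LSB = 9.2 V ÷ 2^16 = 9.2/65536 V = 140.38 µV.
RMS noise = LSB/√12 = 40.5 µV.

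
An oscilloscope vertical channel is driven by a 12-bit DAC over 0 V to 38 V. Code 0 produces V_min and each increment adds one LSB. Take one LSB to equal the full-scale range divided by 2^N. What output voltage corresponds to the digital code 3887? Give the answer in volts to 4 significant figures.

36.06 V

Span = 38 V. LSB = 38 V / 2^12.
Output = V_min + (3887/4096) × range = 0 + 0.948975 × 38 V
      = 0 V + 36.0610 V = 36.0610 V.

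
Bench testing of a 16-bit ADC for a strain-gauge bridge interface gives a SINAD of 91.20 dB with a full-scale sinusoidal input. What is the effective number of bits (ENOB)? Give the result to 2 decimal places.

14.86 bits

(91.20 − 1.76) / 6.02 = 89.44/6.02 = 14.8571 effective bits.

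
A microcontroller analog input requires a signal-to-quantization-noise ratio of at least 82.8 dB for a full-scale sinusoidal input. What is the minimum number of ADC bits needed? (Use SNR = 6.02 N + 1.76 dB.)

14 bits

Required N = ⌈(82.8 − 1.76)/6.02⌉ = ⌈13.462⌉ = 14.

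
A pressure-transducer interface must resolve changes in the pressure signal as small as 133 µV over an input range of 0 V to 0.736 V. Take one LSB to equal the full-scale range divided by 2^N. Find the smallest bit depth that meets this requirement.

Full-scale range = 0.736 V.
Required number of levels: 0.736/133 µV = 5533.8; smallest N with 2^N ≥ that is 13.

13 bits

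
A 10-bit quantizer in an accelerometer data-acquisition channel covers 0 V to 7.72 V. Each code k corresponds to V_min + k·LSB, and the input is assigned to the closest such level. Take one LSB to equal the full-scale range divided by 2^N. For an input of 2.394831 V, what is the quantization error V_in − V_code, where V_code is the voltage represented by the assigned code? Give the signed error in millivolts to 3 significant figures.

−2.59 mV

Full-scale range = 7.72 V. LSB = 7.72 V / 2^10 ≈ 7.539 mV.
Position in LSBs: (2.394831 − (0)) × 1024/7.72 = 317.6563; rounding gives k = 318.
Reconstructed level: 0 + 318 × 7.72/1024 V = 2.397421875 V.
e = 2.394831 − (2.397421875) = −2.59 mV.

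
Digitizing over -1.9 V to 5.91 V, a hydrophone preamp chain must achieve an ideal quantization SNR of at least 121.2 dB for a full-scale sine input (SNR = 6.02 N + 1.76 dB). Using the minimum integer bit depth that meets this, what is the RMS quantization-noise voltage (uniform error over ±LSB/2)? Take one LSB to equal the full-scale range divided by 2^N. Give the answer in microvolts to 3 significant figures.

Range = 5.91 − (-1.9) = 7.81 V.
N ≥ (121.2 − 1.76)/6.02 = 19.841 → N_min = 20.
Step size = 7.81/1048576 V = 7.4482 µV.
RMS noise = LSB/√12 = 2.15 µV.

2.15 µV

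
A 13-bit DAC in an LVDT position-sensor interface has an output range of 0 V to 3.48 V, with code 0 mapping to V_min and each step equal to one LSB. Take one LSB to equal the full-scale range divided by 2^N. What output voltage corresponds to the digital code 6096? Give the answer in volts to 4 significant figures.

2.590 V

Full-scale range = 3.48 V. LSB = 3.48 V / 2^13.
V_out = 0 + 6096 × (3.48/8192) V
      = 0 V + 2.58961 V = 2.58961 V.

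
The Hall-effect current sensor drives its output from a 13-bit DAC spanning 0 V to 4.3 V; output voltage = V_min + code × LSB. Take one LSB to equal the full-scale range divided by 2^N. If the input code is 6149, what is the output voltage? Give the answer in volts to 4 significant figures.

Span = 4.3 V. LSB = 4.3 V / 2^13.
V_out = V_min + code × LSB = 0 V + 6149 × 4.3 V / 8192
      = 0 V + 3.22762 V = 3.22762 V.

3.228 V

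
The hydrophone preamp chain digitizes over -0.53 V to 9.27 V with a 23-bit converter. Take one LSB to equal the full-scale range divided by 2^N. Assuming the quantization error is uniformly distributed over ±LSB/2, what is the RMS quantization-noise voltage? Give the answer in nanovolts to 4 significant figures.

337.2 nV

Span: 9.27 V − (-0.53 V) = 9.8 V.
LSB = 9.8 V ÷ 2^23 = 9.8/8388608 V = 1.16825 µV.
V_rms = LSB/√12 = 1.16825 µV / √12 = 337.2 nV.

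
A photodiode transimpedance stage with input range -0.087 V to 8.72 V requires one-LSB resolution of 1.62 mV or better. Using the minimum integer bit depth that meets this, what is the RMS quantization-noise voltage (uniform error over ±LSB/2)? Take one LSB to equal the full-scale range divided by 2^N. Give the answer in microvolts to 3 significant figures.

Range = 8.72 − (-0.087) = 8.807 V.
Need 2^N ≥ 8.807 V / 1.62 mV = 5436 → N_min = 13.
LSB = 8.807 V / 2^13 = 1.0751 mV.
V_rms = LSB/√12 = 310 µV.

310 µV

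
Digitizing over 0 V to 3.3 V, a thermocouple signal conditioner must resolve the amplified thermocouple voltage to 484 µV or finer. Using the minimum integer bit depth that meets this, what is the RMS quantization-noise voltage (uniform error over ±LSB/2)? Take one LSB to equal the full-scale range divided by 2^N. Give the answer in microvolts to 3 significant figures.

116 µV

Span = 3.3 V.
3.3 V / 484 µV = 6818. Since 2^12 = 4096 and 2^13 = 8192, N = 13.
One LSB is 3.3 V / 8192 = 402.83 µV.
V_rms = LSB/√12 = 116 µV.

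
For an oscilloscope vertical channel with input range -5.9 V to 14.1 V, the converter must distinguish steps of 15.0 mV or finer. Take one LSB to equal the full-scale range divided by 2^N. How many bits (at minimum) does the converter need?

11 bits

Range = 14.1 − (-5.9) = 20 V.
Required number of levels: 20/15.0 mV = 1333.3; smallest N with 2^N ≥ that is 11.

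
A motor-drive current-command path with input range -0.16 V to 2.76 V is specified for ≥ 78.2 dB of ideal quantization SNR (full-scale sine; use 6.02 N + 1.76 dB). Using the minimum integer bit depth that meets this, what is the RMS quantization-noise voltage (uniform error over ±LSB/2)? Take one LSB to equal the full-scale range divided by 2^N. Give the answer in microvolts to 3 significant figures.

Full-scale range = 2.76 V − (-0.16 V) = 2.92 V.
Required N = ⌈(78.2 − 1.76)/6.02⌉ = ⌈12.698⌉ = 13.
LSB = 2.92 V / 2^13 = 356.45 µV.
RMS noise = LSB/√12 = 103 µV.

103 µV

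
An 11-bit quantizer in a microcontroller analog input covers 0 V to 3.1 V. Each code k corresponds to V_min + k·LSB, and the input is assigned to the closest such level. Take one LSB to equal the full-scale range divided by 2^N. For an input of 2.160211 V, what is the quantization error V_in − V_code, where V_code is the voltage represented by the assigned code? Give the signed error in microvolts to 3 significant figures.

Range is 3.1 V. LSB = 3.1 V / 2^11 ≈ 1.514 mV.
(V_in − V_min)/LSB = (2.160211 − (0)) × 2048/3.1 = 1427.1329 → nearest code k = 1427.
Reconstructed level: 0 + 1427 × 3.1/2048 V = 2.160009766 V.
Error = V_in − V_code = 2.160211 − (2.160009766) = +201 µV.

+201 µV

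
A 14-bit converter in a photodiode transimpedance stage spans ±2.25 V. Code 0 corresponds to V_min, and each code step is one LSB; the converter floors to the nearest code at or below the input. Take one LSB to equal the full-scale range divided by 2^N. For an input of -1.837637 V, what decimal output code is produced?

The full-scale span is 2.25 − (-2.25) = 4.5 V. LSB = 4.5 V / 2^14 ≈ 274.7 µV.
V_in − V_min = -1.837637 − (-2.25) = 0.412363 V.
Divide by LSB: 0.412363 × 16384/4.5 = 1501.3679.
Truncating gives code 1501.

1501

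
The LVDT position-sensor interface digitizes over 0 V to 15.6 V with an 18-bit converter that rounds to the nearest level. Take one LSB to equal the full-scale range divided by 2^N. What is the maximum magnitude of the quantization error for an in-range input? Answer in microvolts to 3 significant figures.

29.8 µV

Full-scale range = 15.6 V.
Step size = 15.6/262144 V = 59.509 µV.
|e|_max = LSB/2 = 29.8 µV.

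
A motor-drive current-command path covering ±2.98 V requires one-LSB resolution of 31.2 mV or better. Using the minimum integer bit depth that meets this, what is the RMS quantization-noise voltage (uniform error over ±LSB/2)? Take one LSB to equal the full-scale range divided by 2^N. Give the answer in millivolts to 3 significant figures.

6.72 mV

Span: 2.98 V − (-2.98 V) = 5.96 V.
Required number of levels: 5.96/31.2 mV = 191.03; smallest N with 2^N ≥ that is 8.
LSB = 5.96 V / 2^8 = 23.281 mV.
RMS noise = LSB/√12 = 6.72 mV.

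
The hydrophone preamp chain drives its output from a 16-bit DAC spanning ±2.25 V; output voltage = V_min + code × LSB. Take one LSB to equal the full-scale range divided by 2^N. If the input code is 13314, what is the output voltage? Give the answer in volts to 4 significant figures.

Full-scale range = 2.25 V − (-2.25 V) = 4.5 V. LSB = 4.5 V / 2^16.
V_out = V_min + code × LSB = -2.25 V + 13314 × 4.5 V / 65536
      = -2.25 + 0.914200 = -1.33580 V.

-1.336 V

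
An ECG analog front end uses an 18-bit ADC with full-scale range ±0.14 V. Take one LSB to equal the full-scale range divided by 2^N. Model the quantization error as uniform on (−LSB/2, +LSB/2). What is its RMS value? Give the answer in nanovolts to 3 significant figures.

Span: 0.14 V − (-0.14 V) = 0.28 V.
LSB = 0.28 V ÷ 2^18 = 0.28/262144 V = 1.0681 µV.
σ_q = LSB/√12 = 1.0681 µV/3.4641 = 308 nV.

308 nV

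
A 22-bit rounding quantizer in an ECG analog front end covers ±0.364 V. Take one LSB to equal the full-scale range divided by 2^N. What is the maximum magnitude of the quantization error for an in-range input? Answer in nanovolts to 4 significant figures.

86.78 nV

Span: 0.364 V − (-0.364 V) = 0.728 V.
Step size = 0.728/4194304 V = 173.569 nV.
Worst-case error for round-to-nearest is half an LSB: 86.78 nV.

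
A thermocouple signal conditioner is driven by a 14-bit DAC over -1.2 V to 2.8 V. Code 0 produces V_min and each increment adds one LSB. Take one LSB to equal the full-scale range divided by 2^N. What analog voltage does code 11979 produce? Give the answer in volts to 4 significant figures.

1.725 V

The full-scale span is 2.8 − (-1.2) = 4 V. LSB = 4 V / 2^14.
V_out = V_min + code × LSB = -1.2 V + 11979 × 4 V / 16384
      = -1.2 + 2.92456 = 1.72456 V.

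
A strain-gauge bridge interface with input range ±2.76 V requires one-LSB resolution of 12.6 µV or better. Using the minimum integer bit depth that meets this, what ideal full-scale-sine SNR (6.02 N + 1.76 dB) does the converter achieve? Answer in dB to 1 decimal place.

116.1 dB

Full-scale range = 2.76 V − (-2.76 V) = 5.52 V.
5.52 V / 12.6 µV = 438100. Since 2^18 = 262144 and 2^19 = 524288, N = 19.
Ideal SNR at N = 19: 6.02·19 + 1.76 = 116.1 dB.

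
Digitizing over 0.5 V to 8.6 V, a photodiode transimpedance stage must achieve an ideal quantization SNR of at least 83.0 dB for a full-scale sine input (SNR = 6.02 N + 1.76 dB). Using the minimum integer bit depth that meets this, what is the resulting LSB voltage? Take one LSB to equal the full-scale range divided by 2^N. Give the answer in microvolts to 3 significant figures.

494 µV

The full-scale span is 8.6 − (0.5) = 8.1 V.
6.02 N + 1.76 ≥ 83.0 gives N ≥ 13.495, so the minimum integer is 14.
One LSB is 8.1 V / 16384 = 494 µV.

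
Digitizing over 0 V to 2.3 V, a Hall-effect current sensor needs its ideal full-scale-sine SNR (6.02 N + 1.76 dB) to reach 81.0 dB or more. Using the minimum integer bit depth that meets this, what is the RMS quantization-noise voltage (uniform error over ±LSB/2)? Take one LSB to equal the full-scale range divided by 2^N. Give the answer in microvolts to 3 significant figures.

Span = 2.3 V.
Required N = ⌈(81.0 − 1.76)/6.02⌉ = ⌈13.163⌉ = 14.
LSB = 2.3 V ÷ 2^14 = 2.3/16384 V = 140.38 µV.
σ_q = LSB/√12 = 140.38 µV/3.4641 = 40.5 µV.

40.5 µV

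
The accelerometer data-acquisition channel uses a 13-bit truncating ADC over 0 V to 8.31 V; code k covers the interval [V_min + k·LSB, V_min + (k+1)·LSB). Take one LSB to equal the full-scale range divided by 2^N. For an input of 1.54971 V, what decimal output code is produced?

1527

Full-scale range = 8.31 V. LSB = 8.31 V / 2^13 ≈ 1.014 mV.
(V_in − V_min) × 2^13/range = (1.54971 − (0)) × 8192/8.31 = 1527.704.
Floor → code = 1527.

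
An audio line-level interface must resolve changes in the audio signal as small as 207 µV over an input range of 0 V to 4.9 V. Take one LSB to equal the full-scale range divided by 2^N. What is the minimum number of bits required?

15 bits

V_FS = 4.9 V.
Required number of levels: 4.9/207 µV = 23671; smallest N with 2^N ≥ that is 15.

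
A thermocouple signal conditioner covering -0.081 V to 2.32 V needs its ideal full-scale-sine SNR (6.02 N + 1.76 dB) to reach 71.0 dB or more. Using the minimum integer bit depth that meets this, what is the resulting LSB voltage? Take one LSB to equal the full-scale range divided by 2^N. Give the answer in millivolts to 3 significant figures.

Full-scale range = 2.32 V − (-0.081 V) = 2.401 V.
6.02 N + 1.76 ≥ 71.0 gives N ≥ 11.502, so the minimum integer is 12.
LSB = 2.401 V / 2^12 = 0.586 mV.

0.586 mV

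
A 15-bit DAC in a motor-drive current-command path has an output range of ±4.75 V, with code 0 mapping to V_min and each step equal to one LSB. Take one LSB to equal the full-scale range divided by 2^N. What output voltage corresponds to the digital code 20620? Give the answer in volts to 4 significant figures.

Full-scale range = 4.75 V − (-4.75 V) = 9.5 V. LSB = 9.5 V / 2^15.
Output = V_min + (20620/32768) × range = -4.75 + 0.629272 × 9.5 V
      = -4.75 V + 5.97809 V = 1.22809 V.

1.228 V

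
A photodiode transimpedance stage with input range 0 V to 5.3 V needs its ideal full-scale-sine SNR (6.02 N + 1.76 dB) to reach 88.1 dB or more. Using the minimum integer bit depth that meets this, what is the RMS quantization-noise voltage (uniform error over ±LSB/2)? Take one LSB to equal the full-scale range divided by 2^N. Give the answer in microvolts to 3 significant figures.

46.7 µV

Range is 5.3 V.
Solving 6.02 N ≥ 88.1 − 1.76: N ≥ 14.342. Round up → N = 15.
Step size = 5.3/32768 V = 161.74 µV.
V_rms = LSB/√12 = 46.7 µV.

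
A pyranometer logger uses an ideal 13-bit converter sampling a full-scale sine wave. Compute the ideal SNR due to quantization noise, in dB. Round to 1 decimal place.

SNR = 6.02·13 + 1.76 = 80.02 dB.

80.0 dB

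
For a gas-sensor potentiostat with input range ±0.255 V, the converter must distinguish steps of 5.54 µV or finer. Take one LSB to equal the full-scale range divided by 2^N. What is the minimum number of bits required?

Full-scale range = 0.255 V − (-0.255 V) = 0.51 V.
0.51 V / 5.54 µV = 92060. Since 2^16 = 65536 and 2^17 = 131072, N = 17.

17 bits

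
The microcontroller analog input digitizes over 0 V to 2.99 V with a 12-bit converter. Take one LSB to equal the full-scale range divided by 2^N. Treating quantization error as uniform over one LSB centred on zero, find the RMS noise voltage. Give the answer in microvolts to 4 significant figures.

210.7 µV

V_FS = 2.99 V.
LSB = 2.99 V / 2^12 = 0.729980 mV.
σ_q = LSB/√12 = 0.729980 mV/3.4641 = 210.7 µV.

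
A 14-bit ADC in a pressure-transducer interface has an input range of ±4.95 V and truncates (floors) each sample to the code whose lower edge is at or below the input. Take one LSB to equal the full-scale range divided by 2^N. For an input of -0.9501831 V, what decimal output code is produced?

Span: 4.95 V − (-4.95 V) = 9.9 V. LSB = 9.9 V / 2^14 ≈ 0.6042 mV.
code = ⌊(V_in − V_min)/LSB⌋ = ⌊(V_in − V_min) × 2^14 / range⌋
     = ⌊(-0.9501831 − (-4.95)) × 16384 / 9.9⌋ = ⌊3.9998169 × 16384/9.9⌋
     = ⌊6619.495⌋ = 6619.

6619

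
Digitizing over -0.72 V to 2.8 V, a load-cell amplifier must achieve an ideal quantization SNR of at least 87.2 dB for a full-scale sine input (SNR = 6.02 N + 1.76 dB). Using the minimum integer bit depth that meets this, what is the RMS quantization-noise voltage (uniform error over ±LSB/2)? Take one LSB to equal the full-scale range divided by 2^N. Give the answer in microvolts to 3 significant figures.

The full-scale span is 2.8 − (-0.72) = 3.52 V.
N ≥ (87.2 − 1.76)/6.02 = 14.193 → N_min = 15.
LSB = 3.52 V / 2^15 = 107.42 µV.
V_rms = LSB/√12 = 31.0 µV.

31.0 µV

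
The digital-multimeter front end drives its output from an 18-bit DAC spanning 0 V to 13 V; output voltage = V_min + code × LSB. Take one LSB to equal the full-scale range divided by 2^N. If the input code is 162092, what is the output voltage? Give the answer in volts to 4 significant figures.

8.038 V

V_FS = 13 V. LSB = 13 V / 2^18.
V_out = V_min + code × LSB = 0 V + 162092 × 13 V / 262144
      = 0 + 8.03831 = 8.03831 V.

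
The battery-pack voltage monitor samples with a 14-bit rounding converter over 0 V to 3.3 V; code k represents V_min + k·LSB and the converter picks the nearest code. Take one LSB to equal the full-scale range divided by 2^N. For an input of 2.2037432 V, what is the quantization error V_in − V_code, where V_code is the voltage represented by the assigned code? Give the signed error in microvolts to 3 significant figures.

V_FS = 3.3 V. LSB = 3.3 V / 2^14 ≈ 201.4 µV.
(2.2037432 − (0)) / LSB = 2.2037432 × 16384/3.3 = 10941.2511. Nearest integer: k = 10941.
V_code = 0 + (10941/16384) × 3.3 = 2.2036926270 V.
e = 2.2037432 − (2.2036926270) = +50.6 µV.

+50.6 µV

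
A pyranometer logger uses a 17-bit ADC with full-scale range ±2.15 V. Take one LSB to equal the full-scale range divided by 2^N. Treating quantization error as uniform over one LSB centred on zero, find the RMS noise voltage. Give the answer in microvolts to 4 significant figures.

The full-scale span is 2.15 − (-2.15) = 4.3 V.
Step size = 4.3/131072 V = 32.8064 µV.
σ_q = LSB/√12 = 32.8064 µV/3.4641 = 9.470 µV.

9.470 µV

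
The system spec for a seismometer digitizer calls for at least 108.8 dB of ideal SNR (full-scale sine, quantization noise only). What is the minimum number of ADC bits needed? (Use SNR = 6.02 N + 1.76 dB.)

N ≥ (108.8 − 1.76)/6.02 = 17.781 → N_min = 18.

18 bits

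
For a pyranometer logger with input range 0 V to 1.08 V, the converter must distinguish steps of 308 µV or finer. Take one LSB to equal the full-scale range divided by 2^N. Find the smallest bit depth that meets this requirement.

Range is 1.08 V.
1.08 V / 308 µV = 3506. Since 2^11 = 2048 and 2^12 = 4096, N = 12.

12 bits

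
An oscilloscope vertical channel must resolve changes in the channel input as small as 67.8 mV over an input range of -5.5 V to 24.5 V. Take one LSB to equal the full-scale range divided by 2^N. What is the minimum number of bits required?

9 bits

Full-scale range = 24.5 V − (-5.5 V) = 30 V.
Need 2^N ≥ 30 V / 67.8 mV = 442.5 → N_min = 9.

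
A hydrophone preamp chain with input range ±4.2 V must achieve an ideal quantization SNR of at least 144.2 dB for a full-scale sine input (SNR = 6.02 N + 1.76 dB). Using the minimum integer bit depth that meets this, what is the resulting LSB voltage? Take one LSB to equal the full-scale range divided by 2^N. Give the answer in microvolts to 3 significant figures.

Range = 4.2 − (-4.2) = 8.4 V.
N ≥ (144.2 − 1.76)/6.02 = 23.661 → N_min = 24.
One LSB is 8.4 V / 16777216 = 0.501 µV.

0.501 µV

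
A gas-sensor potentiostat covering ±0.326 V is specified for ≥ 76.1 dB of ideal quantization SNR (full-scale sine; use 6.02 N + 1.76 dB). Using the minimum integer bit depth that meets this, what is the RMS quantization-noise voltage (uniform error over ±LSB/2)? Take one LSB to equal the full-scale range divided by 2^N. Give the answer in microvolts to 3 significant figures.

Span: 0.326 V − (-0.326 V) = 0.652 V.
N ≥ (76.1 − 1.76)/6.02 = 12.349 → N_min = 13.
Step size = 0.652/8192 V = 79.590 µV.
σ_q = LSB/√12 = 79.590 µV/3.4641 = 23.0 µV.

23.0 µV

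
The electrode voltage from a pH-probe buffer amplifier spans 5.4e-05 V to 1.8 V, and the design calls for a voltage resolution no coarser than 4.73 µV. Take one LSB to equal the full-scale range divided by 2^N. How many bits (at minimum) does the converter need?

19 bits

Full-scale range = 1.8 V − (5.4e-05 V) = 1.79995 V.
Levels needed ≥ 1.79995/4.73 µV = 380500. 2^19 = 524288 suffices, so N_min = 19.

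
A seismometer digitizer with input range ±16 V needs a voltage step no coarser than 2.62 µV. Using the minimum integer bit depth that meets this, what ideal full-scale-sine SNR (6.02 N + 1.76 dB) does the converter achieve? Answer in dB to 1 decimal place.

146.2 dB

The full-scale span is 16 − (-16) = 32 V.
Need 2^N ≥ 32 V / 2.62 µV = 1.221e7 → N_min = 24.
SNR = 6.02 × 24 + 1.76 = 146.24 dB.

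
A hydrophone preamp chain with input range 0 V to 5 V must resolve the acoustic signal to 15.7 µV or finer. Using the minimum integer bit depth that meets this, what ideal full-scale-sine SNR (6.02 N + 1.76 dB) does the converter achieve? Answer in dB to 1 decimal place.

116.1 dB

Full-scale range = 5 V.
Need 2^N ≥ 5 V / 15.7 µV = 318500 → N_min = 19.
6.02(19) + 1.76 = 116.14 dB.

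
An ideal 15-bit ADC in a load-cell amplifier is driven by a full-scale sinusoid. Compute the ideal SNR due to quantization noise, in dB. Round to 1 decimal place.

92.1 dB

6.02(15) + 1.76 = 90.30 + 1.76 = 92.06 dB.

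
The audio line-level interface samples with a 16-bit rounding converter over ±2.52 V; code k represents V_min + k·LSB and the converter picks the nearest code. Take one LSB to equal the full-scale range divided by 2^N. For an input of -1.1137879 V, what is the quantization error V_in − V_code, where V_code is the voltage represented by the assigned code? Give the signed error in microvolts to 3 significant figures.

+17.0 µV

Range = 2.52 − (-2.52) = 5.04 V. LSB = 5.04 V / 2^16 ≈ 76.90 µV.
Position in LSBs: (-1.1137879 − (-2.52)) × 65536/5.04 = 18285.2215; rounding gives k = 18285.
V_code = -2.52 + (18285/65536) × 5.04 = -1.1138049316 V.
Error = V_in − V_code = -1.1137879 − (-1.1138049316) = +17.0 µV.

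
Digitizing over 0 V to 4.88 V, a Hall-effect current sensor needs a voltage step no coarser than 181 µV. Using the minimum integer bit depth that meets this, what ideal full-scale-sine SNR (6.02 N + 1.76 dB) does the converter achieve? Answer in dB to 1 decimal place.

92.1 dB

Span = 4.88 V.
4.88 V / 181 µV = 26960. Since 2^14 = 16384 and 2^15 = 32768, N = 15.
6.02(15) + 1.76 = 92.06 dB.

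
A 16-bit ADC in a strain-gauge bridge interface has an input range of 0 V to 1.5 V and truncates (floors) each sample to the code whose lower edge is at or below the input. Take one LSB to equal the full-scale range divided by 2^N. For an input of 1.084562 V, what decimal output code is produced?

47385

Span = 1.5 V. LSB = 1.5 V / 2^16 ≈ 22.89 µV.
(V_in − V_min) × 2^16/range = (1.084562 − (0)) × 65536/1.5 = 47385.237.
Floor → code = 47385.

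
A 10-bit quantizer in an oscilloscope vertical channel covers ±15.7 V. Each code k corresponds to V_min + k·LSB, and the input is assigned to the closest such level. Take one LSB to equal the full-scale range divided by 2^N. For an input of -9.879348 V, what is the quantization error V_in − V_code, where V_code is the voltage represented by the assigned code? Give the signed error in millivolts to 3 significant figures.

Full-scale range = 15.7 V − (-15.7 V) = 31.4 V. LSB = 31.4 V / 2^10 ≈ 30.66 mV.
(-9.879348 − (-15.7)) / LSB = 5.820652 × 1024/31.4 = 189.8200. Nearest integer: k = 190.
V_code = V_min + k × range/2^10 = -15.7 + 190 × 31.4/1024 = -9.873828125 V.
e = -9.879348 − (-9.873828125) = −5.52 mV.

−5.52 mV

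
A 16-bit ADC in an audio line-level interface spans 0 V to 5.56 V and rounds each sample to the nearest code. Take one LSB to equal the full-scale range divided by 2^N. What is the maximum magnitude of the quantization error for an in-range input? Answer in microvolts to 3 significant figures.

42.4 µV

Full-scale range = 5.56 V.
One LSB is 5.56 V / 65536 = 84.839 µV.
Worst-case error for round-to-nearest is half an LSB: 42.4 µV.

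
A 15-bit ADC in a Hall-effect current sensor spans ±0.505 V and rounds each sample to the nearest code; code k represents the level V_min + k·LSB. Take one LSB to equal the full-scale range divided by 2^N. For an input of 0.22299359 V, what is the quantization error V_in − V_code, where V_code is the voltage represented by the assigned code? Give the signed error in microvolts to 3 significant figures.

Range = 0.505 − (-0.505) = 1.01 V. LSB = 1.01 V / 2^15 ≈ 30.82 µV.
(V_in − V_min)/LSB = (0.22299359 − (-0.505)) × 32768/1.01 = 23618.7069 → nearest code k = 23619.
V_code = -0.505 + (23619/32768) × 1.01 = 0.22300262451 V.
V_in − V_code = 0.22299359 − (0.22300262451) = −9.03 µV.

−9.03 µV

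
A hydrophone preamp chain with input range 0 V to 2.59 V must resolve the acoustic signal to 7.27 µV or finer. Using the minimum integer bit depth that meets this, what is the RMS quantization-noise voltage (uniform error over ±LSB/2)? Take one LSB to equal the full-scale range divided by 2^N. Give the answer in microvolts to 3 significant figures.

Full-scale range = 2.59 V.
Levels needed ≥ 2.59/7.27 µV = 356300. 2^19 = 524288 suffices, so N_min = 19.
LSB = 2.59 V ÷ 2^19 = 2.59/524288 V = 4.9400 µV.
σ_q = LSB/√12 = 4.9400 µV/3.4641 = 1.43 µV.

1.43 µV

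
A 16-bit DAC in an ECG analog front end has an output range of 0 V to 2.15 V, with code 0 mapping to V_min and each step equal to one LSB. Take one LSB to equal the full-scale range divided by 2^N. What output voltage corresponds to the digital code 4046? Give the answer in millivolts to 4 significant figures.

132.7 mV

Full-scale range = 2.15 V. LSB = 2.15 V / 2^16.
V_out = V_min + code × LSB = 0 V + 4046 × 2.15 V / 65536
      = 0 V + 0.132735 V = 0.132735 V.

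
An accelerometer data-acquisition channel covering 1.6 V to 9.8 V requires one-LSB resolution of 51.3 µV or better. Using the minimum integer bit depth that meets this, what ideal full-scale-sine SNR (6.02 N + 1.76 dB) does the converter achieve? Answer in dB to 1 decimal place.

Full-scale range = 9.8 V − (1.6 V) = 8.2 V.
Need 2^N ≥ 8.2 V / 51.3 µV = 159800 → N_min = 18.
Ideal SNR at N = 18: 6.02·18 + 1.76 = 110.1 dB.

110.1 dB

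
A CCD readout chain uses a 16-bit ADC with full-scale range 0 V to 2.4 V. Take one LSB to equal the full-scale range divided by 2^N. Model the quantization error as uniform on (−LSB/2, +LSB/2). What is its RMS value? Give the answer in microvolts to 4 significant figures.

10.57 µV

V_FS = 2.4 V.
LSB = 2.4 V / 2^16 = 36.6211 µV.
RMS of a uniform error over width LSB is LSB/√12 = 10.57 µV.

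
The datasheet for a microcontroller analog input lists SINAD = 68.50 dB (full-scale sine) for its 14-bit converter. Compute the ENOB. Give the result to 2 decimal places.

11.09 bits

ENOB = (SINAD − 1.76) / 6.02 = (68.50 − 1.76) / 6.02 = 66.74 / 6.02 = 11.0864.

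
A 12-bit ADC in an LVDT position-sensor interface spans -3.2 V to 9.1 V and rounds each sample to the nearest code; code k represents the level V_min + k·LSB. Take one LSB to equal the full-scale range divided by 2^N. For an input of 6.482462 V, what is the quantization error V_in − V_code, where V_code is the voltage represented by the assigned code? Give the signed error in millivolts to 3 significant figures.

+1.02 mV

The full-scale span is 9.1 − (-3.2) = 12.3 V. LSB = 12.3 V / 2^12 ≈ 3.003 mV.
(V_in − V_min)/LSB = (6.482462 − (-3.2)) × 4096/12.3 = 3224.3386 → nearest code k = 3224.
V_code = -3.2 + (3224/4096) × 12.3 = 6.481445313 V.
e = 6.482462 − (6.481445313) = +1.02 mV.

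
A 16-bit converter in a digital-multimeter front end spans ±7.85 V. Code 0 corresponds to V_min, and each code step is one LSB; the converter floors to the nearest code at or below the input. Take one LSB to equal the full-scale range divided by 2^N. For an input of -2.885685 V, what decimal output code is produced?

20722

The full-scale span is 7.85 − (-7.85) = 15.7 V. LSB = 15.7 V / 2^16 ≈ 239.6 µV.
V_in − V_min = -2.885685 − (-7.85) = 4.964315 V.
Divide by LSB: 4.964315 × 65536/15.7 = 20722.3788.
Truncating gives code 20722.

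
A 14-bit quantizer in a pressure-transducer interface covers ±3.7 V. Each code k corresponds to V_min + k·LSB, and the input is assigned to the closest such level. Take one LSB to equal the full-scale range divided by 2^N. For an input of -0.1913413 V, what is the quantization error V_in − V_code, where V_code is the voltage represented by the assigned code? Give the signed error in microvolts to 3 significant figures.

Range = 3.7 − (-3.7) = 7.4 V. LSB = 7.4 V / 2^14 ≈ 451.7 µV.
Position in LSBs: (-0.1913413 − (-3.7)) × 16384/7.4 = 7768.3600; rounding gives k = 7768.
V_code = -3.7 + (7768/16384) × 7.4 = -0.19150390625 V.
e = -0.1913413 − (-0.19150390625) = +163 µV.

+163 µV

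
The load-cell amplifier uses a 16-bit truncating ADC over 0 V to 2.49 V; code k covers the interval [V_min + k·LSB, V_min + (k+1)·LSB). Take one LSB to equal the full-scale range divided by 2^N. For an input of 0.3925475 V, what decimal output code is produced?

V_FS = 2.49 V. LSB = 2.49 V / 2^16 ≈ 37.99 µV.
V_in − V_min = 0.3925475 − (0) = 0.3925475 V.
Divide by LSB: 0.3925475 × 65536/2.49 = 10331.7241.
Truncating gives code 10331.

10331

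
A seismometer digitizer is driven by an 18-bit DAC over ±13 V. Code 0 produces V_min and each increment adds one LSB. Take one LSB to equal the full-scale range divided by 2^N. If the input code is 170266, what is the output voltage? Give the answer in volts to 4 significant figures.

3.887 V

Full-scale range = 13 V − (-13 V) = 26 V. LSB = 26 V / 2^18.
V_out = V_min + code × LSB = -13 V + 170266 × 26 V / 262144
      = -13 V + 16.8873 V = 3.88734 V.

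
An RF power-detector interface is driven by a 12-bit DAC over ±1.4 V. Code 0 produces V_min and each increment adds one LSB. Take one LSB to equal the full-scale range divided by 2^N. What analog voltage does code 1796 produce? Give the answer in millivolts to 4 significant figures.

Span: 1.4 V − (-1.4 V) = 2.8 V. LSB = 2.8 V / 2^12.
Output = V_min + (1796/4096) × range = -1.4 + 0.438477 × 2.8 V
      = -1.4 V + 1.22773 V = -0.172266 V.

-172.3 mV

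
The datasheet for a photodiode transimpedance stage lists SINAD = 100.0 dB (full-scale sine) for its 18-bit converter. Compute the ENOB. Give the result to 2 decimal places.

16.32 bits

ENOB = (SINAD − 1.76) / 6.02 = (100.0 − 1.76) / 6.02 = 98.24 / 6.02 = 16.3189.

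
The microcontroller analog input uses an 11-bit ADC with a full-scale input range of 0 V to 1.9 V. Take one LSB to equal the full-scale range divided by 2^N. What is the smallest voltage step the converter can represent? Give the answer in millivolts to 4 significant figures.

0.9277 mV

Full-scale range = 1.9 V.
Number of codes = 2^11 = 2048.
LSB = 1.9 V / 2^11 = 0.9277 mV.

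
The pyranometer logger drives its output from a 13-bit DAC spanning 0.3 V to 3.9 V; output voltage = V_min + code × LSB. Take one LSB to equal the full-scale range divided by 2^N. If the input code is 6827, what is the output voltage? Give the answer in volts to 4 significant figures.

Full-scale range = 3.9 V − (0.3 V) = 3.6 V. LSB = 3.6 V / 2^13.
Output = V_min + (6827/8192) × range = 0.3 + 0.833374 × 3.6 V
      = 0.3 + 3.00015 = 3.30015 V.

3.300 V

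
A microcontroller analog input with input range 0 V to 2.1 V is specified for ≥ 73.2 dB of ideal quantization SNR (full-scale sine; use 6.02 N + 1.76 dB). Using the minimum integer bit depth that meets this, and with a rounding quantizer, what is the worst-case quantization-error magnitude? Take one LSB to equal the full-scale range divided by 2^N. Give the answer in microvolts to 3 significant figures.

256 µV

Range is 2.1 V.
6.02 N + 1.76 ≥ 73.2 gives N ≥ 11.867, so the minimum integer is 12.
Step size = 2.1/4096 V = 0.51270 mV.
Half an LSB is 256 µV.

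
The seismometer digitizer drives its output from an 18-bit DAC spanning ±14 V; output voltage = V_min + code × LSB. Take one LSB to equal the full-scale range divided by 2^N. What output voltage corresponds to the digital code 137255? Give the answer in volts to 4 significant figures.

Full-scale range = 14 V − (-14 V) = 28 V. LSB = 28 V / 2^18.
V_out = -14 + 137255 × (28/262144) V
      = -14 V + 14.6604 V = 0.660416 V.

0.6604 V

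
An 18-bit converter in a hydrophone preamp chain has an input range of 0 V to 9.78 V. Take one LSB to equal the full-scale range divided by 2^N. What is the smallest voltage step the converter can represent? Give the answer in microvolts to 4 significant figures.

37.31 µV

V_FS = 9.78 V.
There are 2^18 = 262144 steps.
LSB = 9.78 V ÷ 2^18 = 9.78/262144 V = 37.31 µV.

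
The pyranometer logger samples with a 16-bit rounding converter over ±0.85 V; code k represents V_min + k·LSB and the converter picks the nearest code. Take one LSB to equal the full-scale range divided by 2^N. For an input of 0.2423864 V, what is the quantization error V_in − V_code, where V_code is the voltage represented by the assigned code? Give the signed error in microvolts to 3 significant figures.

+3.59 µV

Range = 0.85 − (-0.85) = 1.7 V. LSB = 1.7 V / 2^16 ≈ 25.94 µV.
Position in LSBs: (0.2423864 − (-0.85)) × 65536/1.7 = 42112.1383; rounding gives k = 42112.
Reconstructed level: -0.85 + 42112 × 1.7/65536 V = 0.24238281250 V.
V_in − V_code = 0.2423864 − (0.24238281250) = +3.59 µV.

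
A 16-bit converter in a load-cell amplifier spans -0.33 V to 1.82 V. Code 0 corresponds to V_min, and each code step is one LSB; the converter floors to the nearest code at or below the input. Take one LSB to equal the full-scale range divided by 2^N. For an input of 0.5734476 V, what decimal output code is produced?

Range = 1.82 − (-0.33) = 2.15 V. LSB = 2.15 V / 2^16 ≈ 32.81 µV.
(V_in − V_min) × 2^16/range = (0.5734476 − (-0.33)) × 65536/2.15 = 27538.764.
Floor → code = 27538.

27538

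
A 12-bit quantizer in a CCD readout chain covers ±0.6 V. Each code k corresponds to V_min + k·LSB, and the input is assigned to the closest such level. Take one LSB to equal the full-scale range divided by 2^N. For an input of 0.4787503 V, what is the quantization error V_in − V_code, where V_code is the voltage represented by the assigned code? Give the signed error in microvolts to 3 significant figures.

Range = 0.6 − (-0.6) = 1.2 V. LSB = 1.2 V / 2^12 ≈ 293.0 µV.
(0.4787503 − (-0.6)) / LSB = 1.0787503 × 4096/1.2 = 3682.1344. Nearest integer: k = 3682.
V_code = -0.6 + (3682/4096) × 1.2 = 0.4787109375 V.
V_in − V_code = 0.4787503 − (0.4787109375) = +39.4 µV.

+39.4 µV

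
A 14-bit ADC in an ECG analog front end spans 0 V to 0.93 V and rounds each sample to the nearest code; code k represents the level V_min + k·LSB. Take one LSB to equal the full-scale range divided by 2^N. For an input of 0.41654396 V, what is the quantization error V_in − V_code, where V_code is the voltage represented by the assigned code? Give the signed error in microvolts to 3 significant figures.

+19.3 µV

V_FS = 0.93 V. LSB = 0.93 V / 2^14 ≈ 56.76 µV.
Position in LSBs: (0.41654396 − (0)) × 16384/0.93 = 7338.3400; rounding gives k = 7338.
V_code = V_min + k × range/2^14 = 0 + 7338 × 0.93/16384 = 0.41652465820 V.
V_in − V_code = 0.41654396 − (0.41652465820) = +19.3 µV.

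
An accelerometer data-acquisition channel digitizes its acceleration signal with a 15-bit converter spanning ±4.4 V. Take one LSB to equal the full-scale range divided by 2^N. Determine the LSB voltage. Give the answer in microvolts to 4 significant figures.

Full-scale range = 4.4 V − (-4.4 V) = 8.8 V.
Number of codes = 2^15 = 32768.
Step size = 8.8/32768 V = 268.6 µV.

268.6 µV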